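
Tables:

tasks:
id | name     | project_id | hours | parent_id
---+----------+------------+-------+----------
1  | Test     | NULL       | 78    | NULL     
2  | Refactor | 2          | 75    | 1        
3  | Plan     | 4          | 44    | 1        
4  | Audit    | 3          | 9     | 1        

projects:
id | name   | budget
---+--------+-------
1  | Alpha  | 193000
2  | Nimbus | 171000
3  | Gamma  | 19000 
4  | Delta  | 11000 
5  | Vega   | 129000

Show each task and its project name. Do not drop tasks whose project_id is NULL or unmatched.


LEFT JOIN keeps every row from tasks (the left table); where project_id has no match in projects, the project columns become NULL. Walk through each task:
  - task 1 (Test): project_id=NULL, no match -> kept with NULL
  - task 2 (Refactor): project_id=2 -> matches Nimbus
  - task 3 (Plan): project_id=4 -> matches Delta
  - task 4 (Audit): project_id=3 -> matches Gamma
All 4 rows appear; 1 has NULL project.

SQL:
SELECT a.name, b.name AS project
FROM tasks a
LEFT JOIN projects b ON a.project_id = b.id

Result:
name     | project
---------+--------
Test     | NULL   
Refactor | Nimbus 
Plan     | Delta  
Audit    | Gamma  


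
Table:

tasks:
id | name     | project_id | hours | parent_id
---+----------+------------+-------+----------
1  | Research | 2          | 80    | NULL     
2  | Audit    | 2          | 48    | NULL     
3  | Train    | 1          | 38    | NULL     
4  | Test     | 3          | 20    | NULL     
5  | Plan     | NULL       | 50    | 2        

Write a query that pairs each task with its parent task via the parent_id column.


This is a self-join: tasks is joined to a second copy of itself, matching each row's parent_id to another row's id. Use LEFT JOIN so rows with parent_id=NULL are kept.
  - task 1 (Research): parent_id=NULL -> NULL
  - task 2 (Audit): parent_id=NULL -> NULL
  - task 3 (Train): parent_id=NULL -> NULL
  - task 4 (Test): parent_id=NULL -> NULL
  - task 5 (Plan): parent_id=2 -> Audit

SQL:
SELECT a.name AS item, b.name AS parent
FROM tasks a
LEFT JOIN tasks b ON a.parent_id = b.id

Result:
item     | parent
---------+-------
Research | NULL  
Audit    | NULL  
Train    | NULL  
Test     | NULL  
Plan     | Audit 


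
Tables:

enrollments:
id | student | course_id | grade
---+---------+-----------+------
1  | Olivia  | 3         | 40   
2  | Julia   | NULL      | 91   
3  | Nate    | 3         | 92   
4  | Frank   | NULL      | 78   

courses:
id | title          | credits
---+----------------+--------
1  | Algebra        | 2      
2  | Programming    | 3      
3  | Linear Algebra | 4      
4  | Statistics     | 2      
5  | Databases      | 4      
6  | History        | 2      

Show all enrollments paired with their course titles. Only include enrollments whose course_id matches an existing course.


INNER JOIN keeps only enrollments rows whose course_id matches an id in courses. Walk through each enrollment:
  - enrollment 1 (Olivia): course_id=3 -> matches Linear Algebra
  - enrollment 2 (Julia): course_id=NULL, no match -> dropped
  - enrollment 3 (Nate): course_id=3 -> matches Linear Algebra
  - enrollment 4 (Frank): course_id=NULL, no match -> dropped
So 2 of 4 rows are dropped.

SQL:
SELECT a.student, b.title AS course
FROM enrollments a
INNER JOIN courses b ON a.course_id = b.id

Result:
student | course        
--------+---------------
Olivia  | Linear Algebra
Nate    | Linear Algebra


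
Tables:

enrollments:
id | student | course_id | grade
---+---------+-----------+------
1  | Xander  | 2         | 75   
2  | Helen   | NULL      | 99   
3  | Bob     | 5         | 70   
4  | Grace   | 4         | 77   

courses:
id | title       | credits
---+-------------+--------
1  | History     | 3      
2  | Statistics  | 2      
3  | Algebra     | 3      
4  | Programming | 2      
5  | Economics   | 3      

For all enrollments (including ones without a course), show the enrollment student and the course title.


LEFT JOIN keeps every row from enrollments (the left table); where course_id has no match in courses, the course columns become NULL. Walk through each enrollment:
  - enrollment 1 (Xander): course_id=2 -> matches Statistics
  - enrollment 2 (Helen): course_id=NULL, no match -> kept with NULL
  - enrollment 3 (Bob): course_id=5 -> matches Economics
  - enrollment 4 (Grace): course_id=4 -> matches Programming
All 4 rows appear; 1 has NULL course.

SQL:
SELECT a.student, b.title AS course
FROM enrollments a
LEFT JOIN courses b ON a.course_id = b.id

Result:
student | course     
--------+------------
Xander  | Statistics 
Helen   | NULL       
Bob     | Economics  
Grace   | Programming


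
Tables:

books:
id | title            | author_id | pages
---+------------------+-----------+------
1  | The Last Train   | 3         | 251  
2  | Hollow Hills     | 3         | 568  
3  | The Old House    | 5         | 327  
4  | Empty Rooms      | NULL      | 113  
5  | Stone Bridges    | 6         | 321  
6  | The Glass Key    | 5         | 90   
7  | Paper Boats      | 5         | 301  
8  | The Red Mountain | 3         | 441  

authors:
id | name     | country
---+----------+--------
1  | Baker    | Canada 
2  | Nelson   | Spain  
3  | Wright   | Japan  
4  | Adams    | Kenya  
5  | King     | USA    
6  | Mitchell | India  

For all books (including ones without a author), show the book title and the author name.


LEFT JOIN keeps every row from books (the left table); where author_id has no match in authors, the author columns become NULL. Walk through each book:
  - book 1 (The Last Train): author_id=3 -> matches Wright
  - book 2 (Hollow Hills): author_id=3 -> matches Wright
  - book 3 (The Old House): author_id=5 -> matches King
  - book 4 (Empty Rooms): author_id=NULL, no match -> kept with NULL
  - book 5 (Stone Bridges): author_id=6 -> matches Mitchell
  - book 6 (The Glass Key): author_id=5 -> matches King
  - book 7 (Paper Boats): author_id=5 -> matches King
  - book 8 (The Red Mountain): author_id=3 -> matches Wright
All 8 rows appear; 1 has NULL author.

SQL:
SELECT a.title, b.name AS author
FROM books a
LEFT JOIN authors b ON a.author_id = b.id

Result:
title            | author  
-----------------+---------
The Last Train   | Wright  
Hollow Hills     | Wright  
The Old House    | King    
Empty Rooms      | NULL    
Stone Bridges    | Mitchell
The Glass Key    | King    
Paper Boats      | King    
The Red Mountain | Wright  


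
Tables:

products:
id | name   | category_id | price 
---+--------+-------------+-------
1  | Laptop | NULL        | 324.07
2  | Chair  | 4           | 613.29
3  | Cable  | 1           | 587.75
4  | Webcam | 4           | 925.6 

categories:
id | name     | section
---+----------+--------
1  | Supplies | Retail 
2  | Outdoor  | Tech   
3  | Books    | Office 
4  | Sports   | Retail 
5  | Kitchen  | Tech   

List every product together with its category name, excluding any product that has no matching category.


INNER JOIN keeps only products rows whose category_id matches an id in categories. Walk through each product:
  - product 1 (Laptop): category_id=NULL, no match -> dropped
  - product 2 (Chair): category_id=4 -> matches Sports
  - product 3 (Cable): category_id=1 -> matches Supplies
  - product 4 (Webcam): category_id=4 -> matches Sports
So 1 of 4 rows is dropped.

SQL:
SELECT a.name, b.name AS category
FROM products a
INNER JOIN categories b ON a.category_id = b.id

Result:
name   | category
-------+---------
Chair  | Sports  
Cable  | Supplies
Webcam | Sports  


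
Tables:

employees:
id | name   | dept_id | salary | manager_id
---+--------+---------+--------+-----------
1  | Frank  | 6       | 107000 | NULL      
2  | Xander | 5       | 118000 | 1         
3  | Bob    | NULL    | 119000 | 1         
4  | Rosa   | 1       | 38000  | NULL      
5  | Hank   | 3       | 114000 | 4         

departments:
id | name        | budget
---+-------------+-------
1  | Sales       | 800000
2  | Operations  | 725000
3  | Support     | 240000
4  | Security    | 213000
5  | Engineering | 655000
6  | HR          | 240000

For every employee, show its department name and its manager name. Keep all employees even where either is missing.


Two LEFT JOINs from the same base table employees: one to departments via dept_id, one to employees itself via manager_id. Both are LEFT so every employee is preserved.
Match against departments:
  - employee 1 (Frank): dept_id=6 -> matches HR
  - employee 2 (Xander): dept_id=5 -> matches Engineering
  - employee 3 (Bob): dept_id=NULL, no match -> kept with NULL
  - employee 4 (Rosa): dept_id=1 -> matches Sales
  - employee 5 (Hank): dept_id=3 -> matches Support
Match against employees (self):
  - employee 1 (Frank): manager_id=NULL -> NULL
  - employee 2 (Xander): manager_id=1 -> Frank
  - employee 3 (Bob): manager_id=1 -> Frank
  - employee 4 (Rosa): manager_id=NULL -> NULL
  - employee 5 (Hank): manager_id=4 -> Rosa

SQL:
SELECT a.name, b.name AS department, c.name AS manager
FROM employees a
LEFT JOIN departments b ON a.dept_id = b.id
LEFT JOIN employees c ON a.manager_id = c.id

Result:
name   | department  | manager
-------+-------------+--------
Frank  | HR          | NULL   
Xander | Engineering | Frank  
Bob    | NULL        | Frank  
Rosa   | Sales       | NULL   
Hank   | Support     | Rosa   


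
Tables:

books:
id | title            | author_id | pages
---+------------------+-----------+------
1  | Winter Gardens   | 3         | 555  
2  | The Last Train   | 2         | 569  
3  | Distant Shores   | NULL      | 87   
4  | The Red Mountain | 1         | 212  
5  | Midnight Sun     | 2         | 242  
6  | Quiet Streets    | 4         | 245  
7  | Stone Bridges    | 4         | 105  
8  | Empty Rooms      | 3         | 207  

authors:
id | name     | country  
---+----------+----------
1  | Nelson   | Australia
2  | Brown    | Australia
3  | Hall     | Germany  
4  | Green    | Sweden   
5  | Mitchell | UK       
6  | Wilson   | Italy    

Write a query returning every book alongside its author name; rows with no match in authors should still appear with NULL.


LEFT JOIN keeps every row from books (the left table); where author_id has no match in authors, the author columns become NULL. Walk through each book:
  - book 1 (Winter Gardens): author_id=3 -> matches Hall
  - book 2 (The Last Train): author_id=2 -> matches Brown
  - book 3 (Distant Shores): author_id=NULL, no match -> kept with NULL
  - book 4 (The Red Mountain): author_id=1 -> matches Nelson
  - book 5 (Midnight Sun): author_id=2 -> matches Brown
  - book 6 (Quiet Streets): author_id=4 -> matches Green
  - book 7 (Stone Bridges): author_id=4 -> matches Green
  - book 8 (Empty Rooms): author_id=3 -> matches Hall
All 8 rows appear; 1 has NULL author.

SQL:
SELECT a.title, b.name AS author
FROM books a
LEFT JOIN authors b ON a.author_id = b.id

Result:
title            | author
-----------------+-------
Winter Gardens   | Hall  
The Last Train   | Brown 
Distant Shores   | NULL  
The Red Mountain | Nelson
Midnight Sun     | Brown 
Quiet Streets    | Green 
Stone Bridges    | Green 
Empty Rooms      | Hall  


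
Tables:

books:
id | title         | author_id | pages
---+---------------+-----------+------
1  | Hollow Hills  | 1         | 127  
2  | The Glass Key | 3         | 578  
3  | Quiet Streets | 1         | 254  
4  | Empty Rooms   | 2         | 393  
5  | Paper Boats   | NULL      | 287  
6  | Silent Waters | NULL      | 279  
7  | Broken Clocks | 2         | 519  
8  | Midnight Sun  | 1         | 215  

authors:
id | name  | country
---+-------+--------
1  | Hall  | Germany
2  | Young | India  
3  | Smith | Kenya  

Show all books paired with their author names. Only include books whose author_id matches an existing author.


INNER JOIN keeps only books rows whose author_id matches an id in authors. Walk through each book:
  - book 1 (Hollow Hills): author_id=1 -> matches Hall
  - book 2 (The Glass Key): author_id=3 -> matches Smith
  - book 3 (Quiet Streets): author_id=1 -> matches Hall
  - book 4 (Empty Rooms): author_id=2 -> matches Young
  - book 5 (Paper Boats): author_id=NULL, no match -> dropped
  - book 6 (Silent Waters): author_id=NULL, no match -> dropped
  - book 7 (Broken Clocks): author_id=2 -> matches Young
  - book 8 (Midnight Sun): author_id=1 -> matches Hall
So 2 of 8 rows are dropped.

SQL:
SELECT a.title, b.name AS author
FROM books a
INNER JOIN authors b ON a.author_id = b.id

Result:
title         | author
--------------+-------
Hollow Hills  | Hall  
The Glass Key | Smith 
Quiet Streets | Hall  
Empty Rooms   | Young 
Broken Clocks | Young 
Midnight Sun  | Hall  


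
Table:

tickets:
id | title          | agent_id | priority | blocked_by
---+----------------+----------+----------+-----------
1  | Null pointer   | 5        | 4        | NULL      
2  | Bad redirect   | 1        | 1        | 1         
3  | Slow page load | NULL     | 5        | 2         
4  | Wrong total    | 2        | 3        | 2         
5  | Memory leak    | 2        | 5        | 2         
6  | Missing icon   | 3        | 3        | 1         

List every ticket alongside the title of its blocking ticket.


This is a self-join: tickets is joined to a second copy of itself, matching each row's blocked_by to another row's id. Use LEFT JOIN so rows with blocked_by=NULL are kept.
  - ticket 1 (Null pointer): blocked_by=NULL -> NULL
  - ticket 2 (Bad redirect): blocked_by=1 -> Null pointer
  - ticket 3 (Slow page load): blocked_by=2 -> Bad redirect
  - ticket 4 (Wrong total): blocked_by=2 -> Bad redirect
  - ticket 5 (Memory leak): blocked_by=2 -> Bad redirect
  - ticket 6 (Missing icon): blocked_by=1 -> Null pointer

SQL:
SELECT a.title AS item, b.title AS blocked_by
FROM tickets a
LEFT JOIN tickets b ON a.blocked_by = b.id

Result:
item           | blocked_by  
---------------+-------------
Null pointer   | NULL        
Bad redirect   | Null pointer
Slow page load | Bad redirect
Wrong total    | Bad redirect
Memory leak    | Bad redirect
Missing icon   | Null pointer


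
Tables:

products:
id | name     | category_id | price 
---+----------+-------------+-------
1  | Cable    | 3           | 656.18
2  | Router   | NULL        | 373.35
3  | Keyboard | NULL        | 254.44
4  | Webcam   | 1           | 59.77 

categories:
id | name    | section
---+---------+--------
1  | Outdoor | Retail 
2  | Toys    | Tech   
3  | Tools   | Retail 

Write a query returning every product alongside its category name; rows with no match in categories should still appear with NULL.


LEFT JOIN keeps every row from products (the left table); where category_id has no match in categories, the category columns become NULL. Walk through each product:
  - product 1 (Cable): category_id=3 -> matches Tools
  - product 2 (Router): category_id=NULL, no match -> kept with NULL
  - product 3 (Keyboard): category_id=NULL, no match -> kept with NULL
  - product 4 (Webcam): category_id=1 -> matches Outdoor
All 4 rows appear; 2 have NULL category.

SQL:
SELECT a.name, b.name AS category
FROM products a
LEFT JOIN categories b ON a.category_id = b.id

Result:
name     | category
---------+---------
Cable    | Tools   
Router   | NULL    
Keyboard | NULL    
Webcam   | Outdoor 


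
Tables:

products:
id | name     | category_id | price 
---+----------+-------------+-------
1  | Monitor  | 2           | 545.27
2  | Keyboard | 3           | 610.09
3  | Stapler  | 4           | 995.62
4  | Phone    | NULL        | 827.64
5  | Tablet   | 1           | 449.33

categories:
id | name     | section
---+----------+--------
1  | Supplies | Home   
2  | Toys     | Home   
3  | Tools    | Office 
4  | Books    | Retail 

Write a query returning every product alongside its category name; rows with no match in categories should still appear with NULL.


LEFT JOIN keeps every row from products (the left table); where category_id has no match in categories, the category columns become NULL. Walk through each product:
  - product 1 (Monitor): category_id=2 -> matches Toys
  - product 2 (Keyboard): category_id=3 -> matches Tools
  - product 3 (Stapler): category_id=4 -> matches Books
  - product 4 (Phone): category_id=NULL, no match -> kept with NULL
  - product 5 (Tablet): category_id=1 -> matches Supplies
All 5 rows appear; 1 has NULL category.

SQL:
SELECT a.name, b.name AS category
FROM products a
LEFT JOIN categories b ON a.category_id = b.id

Result:
name     | category
---------+---------
Monitor  | Toys    
Keyboard | Tools   
Stapler  | Books   
Phone    | NULL    
Tablet   | Supplies


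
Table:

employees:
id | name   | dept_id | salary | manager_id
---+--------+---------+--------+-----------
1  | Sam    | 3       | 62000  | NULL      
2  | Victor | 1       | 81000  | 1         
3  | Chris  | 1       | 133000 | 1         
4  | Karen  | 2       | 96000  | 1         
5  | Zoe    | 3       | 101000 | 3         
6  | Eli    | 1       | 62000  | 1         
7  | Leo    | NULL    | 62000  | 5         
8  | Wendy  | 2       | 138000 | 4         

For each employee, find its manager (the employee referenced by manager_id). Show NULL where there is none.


This is a self-join: employees is joined to a second copy of itself, matching each row's manager_id to another row's id. Use LEFT JOIN so rows with manager_id=NULL are kept.
  - employee 1 (Sam): manager_id=NULL -> NULL
  - employee 2 (Victor): manager_id=1 -> Sam
  - employee 3 (Chris): manager_id=1 -> Sam
  - employee 4 (Karen): manager_id=1 -> Sam
  - employee 5 (Zoe): manager_id=3 -> Chris
  - employee 6 (Eli): manager_id=1 -> Sam
  - employee 7 (Leo): manager_id=5 -> Zoe
  - employee 8 (Wendy): manager_id=4 -> Karen

SQL:
SELECT a.name AS item, b.name AS manager
FROM employees a
LEFT JOIN employees b ON a.manager_id = b.id

Result:
item   | manager
-------+--------
Sam    | NULL   
Victor | Sam    
Chris  | Sam    
Karen  | Sam    
Zoe    | Chris  
Eli    | Sam    
Leo    | Zoe    
Wendy  | Karen  


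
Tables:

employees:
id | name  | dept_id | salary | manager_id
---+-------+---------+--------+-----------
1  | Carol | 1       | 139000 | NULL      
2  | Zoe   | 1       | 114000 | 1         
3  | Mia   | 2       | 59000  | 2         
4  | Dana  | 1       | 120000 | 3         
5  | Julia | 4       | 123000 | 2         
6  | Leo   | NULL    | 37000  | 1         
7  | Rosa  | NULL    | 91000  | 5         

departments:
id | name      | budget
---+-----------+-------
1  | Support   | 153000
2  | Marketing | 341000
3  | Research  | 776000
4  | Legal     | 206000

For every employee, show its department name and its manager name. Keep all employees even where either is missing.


Two LEFT JOINs from the same base table employees: one to departments via dept_id, one to employees itself via manager_id. Both are LEFT so every employee is preserved.
Match against departments:
  - employee 1 (Carol): dept_id=1 -> matches Support
  - employee 2 (Zoe): dept_id=1 -> matches Support
  - employee 3 (Mia): dept_id=2 -> matches Marketing
  - employee 4 (Dana): dept_id=1 -> matches Support
  - employee 5 (Julia): dept_id=4 -> matches Legal
  - employee 6 (Leo): dept_id=NULL, no match -> kept with NULL
  - employee 7 (Rosa): dept_id=NULL, no match -> kept with NULL
Match against employees (self):
  - employee 1 (Carol): manager_id=NULL -> NULL
  - employee 2 (Zoe): manager_id=1 -> Carol
  - employee 3 (Mia): manager_id=2 -> Zoe
  - employee 4 (Dana): manager_id=3 -> Mia
  - employee 5 (Julia): manager_id=2 -> Zoe
  - employee 6 (Leo): manager_id=1 -> Carol
  - employee 7 (Rosa): manager_id=5 -> Julia

SQL:
SELECT a.name, b.name AS department, c.name AS manager
FROM employees a
LEFT JOIN departments b ON a.dept_id = b.id
LEFT JOIN employees c ON a.manager_id = c.id

Result:
name  | department | manager
------+------------+--------
Carol | Support    | NULL   
Zoe   | Support    | Carol  
Mia   | Marketing  | Zoe    
Dana  | Support    | Mia    
Julia | Legal      | Zoe    
Leo   | NULL       | Carol  
Rosa  | NULL       | Julia  


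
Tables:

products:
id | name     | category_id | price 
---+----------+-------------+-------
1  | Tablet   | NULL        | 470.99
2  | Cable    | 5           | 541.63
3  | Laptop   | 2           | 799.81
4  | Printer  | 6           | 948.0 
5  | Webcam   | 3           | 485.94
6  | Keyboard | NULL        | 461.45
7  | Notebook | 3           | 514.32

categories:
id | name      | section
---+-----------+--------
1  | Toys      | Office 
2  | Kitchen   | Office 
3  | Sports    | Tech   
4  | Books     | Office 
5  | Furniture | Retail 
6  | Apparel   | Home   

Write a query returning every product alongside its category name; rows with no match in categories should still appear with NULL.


LEFT JOIN keeps every row from products (the left table); where category_id has no match in categories, the category columns become NULL. Walk through each product:
  - product 1 (Tablet): category_id=NULL, no match -> kept with NULL
  - product 2 (Cable): category_id=5 -> matches Furniture
  - product 3 (Laptop): category_id=2 -> matches Kitchen
  - product 4 (Printer): category_id=6 -> matches Apparel
  - product 5 (Webcam): category_id=3 -> matches Sports
  - product 6 (Keyboard): category_id=NULL, no match -> kept with NULL
  - product 7 (Notebook): category_id=3 -> matches Sports
All 7 rows appear; 2 have NULL category.

SQL:
SELECT a.name, b.name AS category
FROM products a
LEFT JOIN categories b ON a.category_id = b.id

Result:
name     | category 
---------+----------
Tablet   | NULL     
Cable    | Furniture
Laptop   | Kitchen  
Printer  | Apparel  
Webcam   | Sports   
Keyboard | NULL     
Notebook | Sports   


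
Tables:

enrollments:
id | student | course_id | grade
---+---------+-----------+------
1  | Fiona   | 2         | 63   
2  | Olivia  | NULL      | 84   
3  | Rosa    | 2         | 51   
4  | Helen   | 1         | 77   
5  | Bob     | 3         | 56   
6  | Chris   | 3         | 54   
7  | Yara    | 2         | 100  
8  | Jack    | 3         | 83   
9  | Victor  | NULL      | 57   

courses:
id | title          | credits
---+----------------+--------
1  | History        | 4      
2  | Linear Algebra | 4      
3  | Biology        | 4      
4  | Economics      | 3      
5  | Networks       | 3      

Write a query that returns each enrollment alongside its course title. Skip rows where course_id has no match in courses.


INNER JOIN keeps only enrollments rows whose course_id matches an id in courses. Walk through each enrollment:
  - enrollment 1 (Fiona): course_id=2 -> matches Linear Algebra
  - enrollment 2 (Olivia): course_id=NULL, no match -> dropped
  - enrollment 3 (Rosa): course_id=2 -> matches Linear Algebra
  - enrollment 4 (Helen): course_id=1 -> matches History
  - enrollment 5 (Bob): course_id=3 -> matches Biology
  - enrollment 6 (Chris): course_id=3 -> matches Biology
  - enrollment 7 (Yara): course_id=2 -> matches Linear Algebra
  - enrollment 8 (Jack): course_id=3 -> matches Biology
  - enrollment 9 (Victor): course_id=NULL, no match -> dropped
So 2 of 9 rows are dropped.

SQL:
SELECT a.student, b.title AS course
FROM enrollments a
INNER JOIN courses b ON a.course_id = b.id

Result:
student | course        
--------+---------------
Fiona   | Linear Algebra
Rosa    | Linear Algebra
Helen   | History       
Bob     | Biology       
Chris   | Biology       
Yara    | Linear Algebra
Jack    | Biology       


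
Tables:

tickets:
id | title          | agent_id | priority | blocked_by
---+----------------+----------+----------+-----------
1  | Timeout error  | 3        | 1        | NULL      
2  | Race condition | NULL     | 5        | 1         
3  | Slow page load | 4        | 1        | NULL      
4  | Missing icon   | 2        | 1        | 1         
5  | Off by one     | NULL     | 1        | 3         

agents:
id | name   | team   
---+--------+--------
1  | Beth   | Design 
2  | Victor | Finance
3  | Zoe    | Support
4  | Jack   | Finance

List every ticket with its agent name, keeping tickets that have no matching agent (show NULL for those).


LEFT JOIN keeps every row from tickets (the left table); where agent_id has no match in agents, the agent columns become NULL. Walk through each ticket:
  - ticket 1 (Timeout error): agent_id=3 -> matches Zoe
  - ticket 2 (Race condition): agent_id=NULL, no match -> kept with NULL
  - ticket 3 (Slow page load): agent_id=4 -> matches Jack
  - ticket 4 (Missing icon): agent_id=2 -> matches Victor
  - ticket 5 (Off by one): agent_id=NULL, no match -> kept with NULL
All 5 rows appear; 2 have NULL agent.

SQL:
SELECT a.title, b.name AS agent
FROM tickets a
LEFT JOIN agents b ON a.agent_id = b.id

Result:
title          | agent 
---------------+-------
Timeout error  | Zoe   
Race condition | NULL  
Slow page load | Jack  
Missing icon   | Victor
Off by one     | NULL  


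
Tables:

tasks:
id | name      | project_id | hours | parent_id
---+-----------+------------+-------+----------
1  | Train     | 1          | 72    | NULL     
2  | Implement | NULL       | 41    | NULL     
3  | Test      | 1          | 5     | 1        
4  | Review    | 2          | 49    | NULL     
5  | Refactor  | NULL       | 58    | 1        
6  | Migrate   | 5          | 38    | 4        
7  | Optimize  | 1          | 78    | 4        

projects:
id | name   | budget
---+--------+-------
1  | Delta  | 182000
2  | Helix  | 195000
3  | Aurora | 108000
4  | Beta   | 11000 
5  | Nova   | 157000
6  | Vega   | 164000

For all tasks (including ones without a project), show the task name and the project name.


LEFT JOIN keeps every row from tasks (the left table); where project_id has no match in projects, the project columns become NULL. Walk through each task:
  - task 1 (Train): project_id=1 -> matches Delta
  - task 2 (Implement): project_id=NULL, no match -> kept with NULL
  - task 3 (Test): project_id=1 -> matches Delta
  - task 4 (Review): project_id=2 -> matches Helix
  - task 5 (Refactor): project_id=NULL, no match -> kept with NULL
  - task 6 (Migrate): project_id=5 -> matches Nova
  - task 7 (Optimize): project_id=1 -> matches Delta
All 7 rows appear; 2 have NULL project.

SQL:
SELECT a.name, b.name AS project
FROM tasks a
LEFT JOIN projects b ON a.project_id = b.id

Result:
name      | project
----------+--------
Train     | Delta  
Implement | NULL   
Test      | Delta  
Review    | Helix  
Refactor  | NULL   
Migrate   | Nova   
Optimize  | Delta  


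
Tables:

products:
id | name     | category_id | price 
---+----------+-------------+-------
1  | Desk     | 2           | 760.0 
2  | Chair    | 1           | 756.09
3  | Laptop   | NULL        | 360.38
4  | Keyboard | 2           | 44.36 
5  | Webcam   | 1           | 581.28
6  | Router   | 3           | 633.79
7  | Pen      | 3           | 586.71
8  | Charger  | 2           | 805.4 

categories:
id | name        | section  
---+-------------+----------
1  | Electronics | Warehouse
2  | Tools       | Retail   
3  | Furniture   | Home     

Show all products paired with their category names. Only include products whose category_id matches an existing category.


INNER JOIN keeps only products rows whose category_id matches an id in categories. Walk through each product:
  - product 1 (Desk): category_id=2 -> matches Tools
  - product 2 (Chair): category_id=1 -> matches Electronics
  - product 3 (Laptop): category_id=NULL, no match -> dropped
  - product 4 (Keyboard): category_id=2 -> matches Tools
  - product 5 (Webcam): category_id=1 -> matches Electronics
  - product 6 (Router): category_id=3 -> matches Furniture
  - product 7 (Pen): category_id=3 -> matches Furniture
  - product 8 (Charger): category_id=2 -> matches Tools
So 1 of 8 rows is dropped.

SQL:
SELECT a.name, b.name AS category
FROM products a
INNER JOIN categories b ON a.category_id = b.id

Result:
name     | category   
---------+------------
Desk     | Tools      
Chair    | Electronics
Keyboard | Tools      
Webcam   | Electronics
Router   | Furniture  
Pen      | Furniture  
Charger  | Tools      


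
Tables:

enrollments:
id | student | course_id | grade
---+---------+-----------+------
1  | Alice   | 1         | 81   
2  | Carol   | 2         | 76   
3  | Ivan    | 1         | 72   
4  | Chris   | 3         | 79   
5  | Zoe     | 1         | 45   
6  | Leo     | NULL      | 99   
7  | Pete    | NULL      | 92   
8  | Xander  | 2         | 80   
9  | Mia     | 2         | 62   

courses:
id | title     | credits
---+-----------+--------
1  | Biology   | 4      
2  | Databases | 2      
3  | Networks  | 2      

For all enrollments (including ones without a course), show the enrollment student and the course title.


LEFT JOIN keeps every row from enrollments (the left table); where course_id has no match in courses, the course columns become NULL. Walk through each enrollment:
  - enrollment 1 (Alice): course_id=1 -> matches Biology
  - enrollment 2 (Carol): course_id=2 -> matches Databases
  - enrollment 3 (Ivan): course_id=1 -> matches Biology
  - enrollment 4 (Chris): course_id=3 -> matches Networks
  - enrollment 5 (Zoe): course_id=1 -> matches Biology
  - enrollment 6 (Leo): course_id=NULL, no match -> kept with NULL
  - enrollment 7 (Pete): course_id=NULL, no match -> kept with NULL
  - enrollment 8 (Xander): course_id=2 -> matches Databases
  - enrollment 9 (Mia): course_id=2 -> matches Databases
All 9 rows appear; 2 have NULL course.

SQL:
SELECT a.student, b.title AS course
FROM enrollments a
LEFT JOIN courses b ON a.course_id = b.id

Result:
student | course   
--------+----------
Alice   | Biology  
Carol   | Databases
Ivan    | Biology  
Chris   | Networks 
Zoe     | Biology  
Leo     | NULL     
Pete    | NULL     
Xander  | Databases
Mia     | Databases


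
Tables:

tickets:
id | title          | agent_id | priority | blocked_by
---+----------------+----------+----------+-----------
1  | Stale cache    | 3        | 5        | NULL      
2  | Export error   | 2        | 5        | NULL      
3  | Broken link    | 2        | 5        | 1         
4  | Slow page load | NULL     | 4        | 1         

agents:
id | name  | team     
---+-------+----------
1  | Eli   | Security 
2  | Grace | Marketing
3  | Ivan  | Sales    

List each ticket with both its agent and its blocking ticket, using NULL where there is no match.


Two LEFT JOINs from the same base table tickets: one to agents via agent_id, one to tickets itself via blocked_by. Both are LEFT so every ticket is preserved.
Match against agents:
  - ticket 1 (Stale cache): agent_id=3 -> matches Ivan
  - ticket 2 (Export error): agent_id=2 -> matches Grace
  - ticket 3 (Broken link): agent_id=2 -> matches Grace
  - ticket 4 (Slow page load): agent_id=NULL, no match -> kept with NULL
Match against tickets (self):
  - ticket 1 (Stale cache): blocked_by=NULL -> NULL
  - ticket 2 (Export error): blocked_by=NULL -> NULL
  - ticket 3 (Broken link): blocked_by=1 -> Stale cache
  - ticket 4 (Slow page load): blocked_by=1 -> Stale cache

SQL:
SELECT a.title, b.name AS agent, c.title AS blocked_by
FROM tickets a
LEFT JOIN agents b ON a.agent_id = b.id
LEFT JOIN tickets c ON a.blocked_by = c.id

Result:
title          | agent | blocked_by 
---------------+-------+------------
Stale cache    | Ivan  | NULL       
Export error   | Grace | NULL       
Broken link    | Grace | Stale cache
Slow page load | NULL  | Stale cache


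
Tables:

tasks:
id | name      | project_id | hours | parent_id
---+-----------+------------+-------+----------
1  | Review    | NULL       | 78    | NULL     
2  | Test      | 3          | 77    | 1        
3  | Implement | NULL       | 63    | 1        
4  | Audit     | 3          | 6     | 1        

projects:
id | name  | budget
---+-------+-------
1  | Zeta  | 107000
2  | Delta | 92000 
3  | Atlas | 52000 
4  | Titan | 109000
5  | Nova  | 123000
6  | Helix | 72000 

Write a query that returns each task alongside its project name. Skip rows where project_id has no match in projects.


INNER JOIN keeps only tasks rows whose project_id matches an id in projects. Walk through each task:
  - task 1 (Review): project_id=NULL, no match -> dropped
  - task 2 (Test): project_id=3 -> matches Atlas
  - task 3 (Implement): project_id=NULL, no match -> dropped
  - task 4 (Audit): project_id=3 -> matches Atlas
So 2 of 4 rows are dropped.

SQL:
SELECT a.name, b.name AS project
FROM tasks a
INNER JOIN projects b ON a.project_id = b.id

Result:
name  | project
------+--------
Test  | Atlas  
Audit | Atlas  


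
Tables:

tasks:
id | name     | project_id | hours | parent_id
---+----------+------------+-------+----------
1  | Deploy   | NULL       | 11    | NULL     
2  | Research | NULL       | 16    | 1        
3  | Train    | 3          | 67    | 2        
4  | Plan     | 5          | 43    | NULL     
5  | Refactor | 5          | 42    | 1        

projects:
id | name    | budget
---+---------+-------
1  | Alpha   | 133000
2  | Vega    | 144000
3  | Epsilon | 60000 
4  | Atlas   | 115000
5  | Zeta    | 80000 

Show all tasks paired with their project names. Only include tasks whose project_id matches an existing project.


INNER JOIN keeps only tasks rows whose project_id matches an id in projects. Walk through each task:
  - task 1 (Deploy): project_id=NULL, no match -> dropped
  - task 2 (Research): project_id=NULL, no match -> dropped
  - task 3 (Train): project_id=3 -> matches Epsilon
  - task 4 (Plan): project_id=5 -> matches Zeta
  - task 5 (Refactor): project_id=5 -> matches Zeta
So 2 of 5 rows are dropped.

SQL:
SELECT a.name, b.name AS project
FROM tasks a
INNER JOIN projects b ON a.project_id = b.id

Result:
name     | project
---------+--------
Train    | Epsilon
Plan     | Zeta   
Refactor | Zeta   


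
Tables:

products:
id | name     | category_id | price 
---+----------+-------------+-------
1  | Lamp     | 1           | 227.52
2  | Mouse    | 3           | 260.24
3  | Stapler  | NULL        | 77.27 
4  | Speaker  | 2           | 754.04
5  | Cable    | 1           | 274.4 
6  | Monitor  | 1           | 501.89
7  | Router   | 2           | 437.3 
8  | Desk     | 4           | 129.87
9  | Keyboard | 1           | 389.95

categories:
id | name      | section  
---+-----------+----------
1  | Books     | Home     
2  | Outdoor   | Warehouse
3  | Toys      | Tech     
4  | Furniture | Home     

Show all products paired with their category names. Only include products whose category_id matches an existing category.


INNER JOIN keeps only products rows whose category_id matches an id in categories. Walk through each product:
  - product 1 (Lamp): category_id=1 -> matches Books
  - product 2 (Mouse): category_id=3 -> matches Toys
  - product 3 (Stapler): category_id=NULL, no match -> dropped
  - product 4 (Speaker): category_id=2 -> matches Outdoor
  - product 5 (Cable): category_id=1 -> matches Books
  - product 6 (Monitor): category_id=1 -> matches Books
  - product 7 (Router): category_id=2 -> matches Outdoor
  - product 8 (Desk): category_id=4 -> matches Furniture
  - product 9 (Keyboard): category_id=1 -> matches Books
So 1 of 9 rows is dropped.

SQL:
SELECT a.name, b.name AS category
FROM products a
INNER JOIN categories b ON a.category_id = b.id

Result:
name     | category 
---------+----------
Lamp     | Books    
Mouse    | Toys     
Speaker  | Outdoor  
Cable    | Books    
Monitor  | Books    
Router   | Outdoor  
Desk     | Furniture
Keyboard | Books    


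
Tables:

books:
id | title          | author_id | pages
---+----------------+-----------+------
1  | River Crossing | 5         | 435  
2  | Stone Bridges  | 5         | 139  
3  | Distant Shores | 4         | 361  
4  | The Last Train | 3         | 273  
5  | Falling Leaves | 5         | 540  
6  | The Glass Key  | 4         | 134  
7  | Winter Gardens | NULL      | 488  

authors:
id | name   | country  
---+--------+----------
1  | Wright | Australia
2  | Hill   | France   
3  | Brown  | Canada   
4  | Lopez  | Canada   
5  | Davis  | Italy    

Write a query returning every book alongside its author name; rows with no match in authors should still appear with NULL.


LEFT JOIN keeps every row from books (the left table); where author_id has no match in authors, the author columns become NULL. Walk through each book:
  - book 1 (River Crossing): author_id=5 -> matches Davis
  - book 2 (Stone Bridges): author_id=5 -> matches Davis
  - book 3 (Distant Shores): author_id=4 -> matches Lopez
  - book 4 (The Last Train): author_id=3 -> matches Brown
  - book 5 (Falling Leaves): author_id=5 -> matches Davis
  - book 6 (The Glass Key): author_id=4 -> matches Lopez
  - book 7 (Winter Gardens): author_id=NULL, no match -> kept with NULL
All 7 rows appear; 1 has NULL author.

SQL:
SELECT a.title, b.name AS author
FROM books a
LEFT JOIN authors b ON a.author_id = b.id

Result:
title          | author
---------------+-------
River Crossing | Davis 
Stone Bridges  | Davis 
Distant Shores | Lopez 
The Last Train | Brown 
Falling Leaves | Davis 
The Glass Key  | Lopez 
Winter Gardens | NULL  


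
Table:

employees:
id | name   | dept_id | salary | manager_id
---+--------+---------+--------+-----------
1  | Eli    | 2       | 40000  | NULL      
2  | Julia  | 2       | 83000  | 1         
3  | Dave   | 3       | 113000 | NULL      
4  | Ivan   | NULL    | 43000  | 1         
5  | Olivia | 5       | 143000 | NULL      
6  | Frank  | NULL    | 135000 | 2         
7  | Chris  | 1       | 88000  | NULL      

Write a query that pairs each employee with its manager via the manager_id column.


This is a self-join: employees is joined to a second copy of itself, matching each row's manager_id to another row's id. Use LEFT JOIN so rows with manager_id=NULL are kept.
  - employee 1 (Eli): manager_id=NULL -> NULL
  - employee 2 (Julia): manager_id=1 -> Eli
  - employee 3 (Dave): manager_id=NULL -> NULL
  - employee 4 (Ivan): manager_id=1 -> Eli
  - employee 5 (Olivia): manager_id=NULL -> NULL
  - employee 6 (Frank): manager_id=2 -> Julia
  - employee 7 (Chris): manager_id=NULL -> NULL

SQL:
SELECT a.name AS item, b.name AS manager
FROM employees a
LEFT JOIN employees b ON a.manager_id = b.id

Result:
item   | manager
-------+--------
Eli    | NULL   
Julia  | Eli    
Dave   | NULL   
Ivan   | Eli    
Olivia | NULL   
Frank  | Julia  
Chris  | NULL   


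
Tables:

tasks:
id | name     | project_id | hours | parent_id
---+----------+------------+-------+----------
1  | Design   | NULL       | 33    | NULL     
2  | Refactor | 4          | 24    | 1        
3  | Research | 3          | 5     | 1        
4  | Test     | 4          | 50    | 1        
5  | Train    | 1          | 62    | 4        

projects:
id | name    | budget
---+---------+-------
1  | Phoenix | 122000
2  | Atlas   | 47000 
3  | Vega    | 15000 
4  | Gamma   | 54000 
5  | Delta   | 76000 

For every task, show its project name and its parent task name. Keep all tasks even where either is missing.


Two LEFT JOINs from the same base table tasks: one to projects via project_id, one to tasks itself via parent_id. Both are LEFT so every task is preserved.
Match against projects:
  - task 1 (Design): project_id=NULL, no match -> kept with NULL
  - task 2 (Refactor): project_id=4 -> matches Gamma
  - task 3 (Research): project_id=3 -> matches Vega
  - task 4 (Test): project_id=4 -> matches Gamma
  - task 5 (Train): project_id=1 -> matches Phoenix
Match against tasks (self):
  - task 1 (Design): parent_id=NULL -> NULL
  - task 2 (Refactor): parent_id=1 -> Design
  - task 3 (Research): parent_id=1 -> Design
  - task 4 (Test): parent_id=1 -> Design
  - task 5 (Train): parent_id=4 -> Test

SQL:
SELECT a.name, b.name AS project, c.name AS parent
FROM tasks a
LEFT JOIN projects b ON a.project_id = b.id
LEFT JOIN tasks c ON a.parent_id = c.id

Result:
name     | project | parent
---------+---------+-------
Design   | NULL    | NULL  
Refactor | Gamma   | Design
Research | Vega    | Design
Test     | Gamma   | Design
Train    | Phoenix | Test  


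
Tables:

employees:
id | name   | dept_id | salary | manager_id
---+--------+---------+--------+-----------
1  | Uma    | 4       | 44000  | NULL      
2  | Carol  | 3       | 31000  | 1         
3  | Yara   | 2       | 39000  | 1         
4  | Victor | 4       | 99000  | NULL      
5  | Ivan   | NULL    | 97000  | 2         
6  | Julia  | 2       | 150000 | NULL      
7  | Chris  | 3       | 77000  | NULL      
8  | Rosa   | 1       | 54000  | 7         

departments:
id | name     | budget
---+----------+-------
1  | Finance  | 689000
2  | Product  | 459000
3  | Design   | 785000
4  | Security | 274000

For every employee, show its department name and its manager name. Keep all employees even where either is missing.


Two LEFT JOINs from the same base table employees: one to departments via dept_id, one to employees itself via manager_id. Both are LEFT so every employee is preserved.
Match against departments:
  - employee 1 (Uma): dept_id=4 -> matches Security
  - employee 2 (Carol): dept_id=3 -> matches Design
  - employee 3 (Yara): dept_id=2 -> matches Product
  - employee 4 (Victor): dept_id=4 -> matches Security
  - employee 5 (Ivan): dept_id=NULL, no match -> kept with NULL
  - employee 6 (Julia): dept_id=2 -> matches Product
  - employee 7 (Chris): dept_id=3 -> matches Design
  - employee 8 (Rosa): dept_id=1 -> matches Finance
Match against employees (self):
  - employee 1 (Uma): manager_id=NULL -> NULL
  - employee 2 (Carol): manager_id=1 -> Uma
  - employee 3 (Yara): manager_id=1 -> Uma
  - employee 4 (Victor): manager_id=NULL -> NULL
  - employee 5 (Ivan): manager_id=2 -> Carol
  - employee 6 (Julia): manager_id=NULL -> NULL
  - employee 7 (Chris): manager_id=NULL -> NULL
  - employee 8 (Rosa): manager_id=7 -> Chris

SQL:
SELECT a.name, b.name AS department, c.name AS manager
FROM employees a
LEFT JOIN departments b ON a.dept_id = b.id
LEFT JOIN employees c ON a.manager_id = c.id

Result:
name   | department | manager
-------+------------+--------
Uma    | Security   | NULL   
Carol  | Design     | Uma    
Yara   | Product    | Uma    
Victor | Security   | NULL   
Ivan   | NULL       | Carol  
Julia  | Product    | NULL   
Chris  | Design     | NULL   
Rosa   | Finance    | Chris  
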